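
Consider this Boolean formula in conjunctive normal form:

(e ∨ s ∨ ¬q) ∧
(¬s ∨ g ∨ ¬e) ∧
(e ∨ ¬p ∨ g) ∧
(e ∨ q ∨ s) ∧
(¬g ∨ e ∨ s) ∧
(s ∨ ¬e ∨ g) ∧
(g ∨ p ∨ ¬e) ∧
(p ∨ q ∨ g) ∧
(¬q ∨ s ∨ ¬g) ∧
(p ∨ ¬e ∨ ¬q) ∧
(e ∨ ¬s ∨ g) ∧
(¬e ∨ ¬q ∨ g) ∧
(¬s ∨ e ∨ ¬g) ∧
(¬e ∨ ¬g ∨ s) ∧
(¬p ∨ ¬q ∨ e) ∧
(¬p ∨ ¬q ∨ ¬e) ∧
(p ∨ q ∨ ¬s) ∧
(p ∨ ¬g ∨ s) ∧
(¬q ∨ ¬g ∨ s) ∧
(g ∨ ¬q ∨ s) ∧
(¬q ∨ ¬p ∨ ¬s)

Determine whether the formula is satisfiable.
Yes

Yes, the formula is satisfiable.

One satisfying assignment is: e=True, g=True, q=False, s=True, p=True

Verification: With this assignment, all 21 clauses evaluate to true.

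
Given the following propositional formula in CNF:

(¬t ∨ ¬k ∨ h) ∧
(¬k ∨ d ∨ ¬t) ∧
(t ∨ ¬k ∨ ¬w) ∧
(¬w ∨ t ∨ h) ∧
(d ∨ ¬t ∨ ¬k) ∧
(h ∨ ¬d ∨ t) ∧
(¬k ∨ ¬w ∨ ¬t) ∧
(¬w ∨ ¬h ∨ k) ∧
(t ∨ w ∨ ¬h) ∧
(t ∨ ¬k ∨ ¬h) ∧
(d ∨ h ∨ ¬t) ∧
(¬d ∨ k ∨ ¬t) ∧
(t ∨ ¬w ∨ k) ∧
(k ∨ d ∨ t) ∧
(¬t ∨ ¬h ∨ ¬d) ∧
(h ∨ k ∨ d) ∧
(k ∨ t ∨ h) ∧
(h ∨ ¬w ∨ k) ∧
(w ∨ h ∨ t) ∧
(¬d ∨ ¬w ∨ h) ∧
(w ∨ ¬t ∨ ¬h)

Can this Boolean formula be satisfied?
No

No, the formula is not satisfiable.

No assignment of truth values to the variables can make all 21 clauses true simultaneously.

The formula is UNSAT (unsatisfiable).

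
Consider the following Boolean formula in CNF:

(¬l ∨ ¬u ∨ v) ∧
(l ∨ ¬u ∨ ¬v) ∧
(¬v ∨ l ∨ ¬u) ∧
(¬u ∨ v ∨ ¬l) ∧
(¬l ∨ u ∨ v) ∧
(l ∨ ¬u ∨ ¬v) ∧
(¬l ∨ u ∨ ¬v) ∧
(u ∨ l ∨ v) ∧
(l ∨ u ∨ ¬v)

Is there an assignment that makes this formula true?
Yes

Yes, the formula is satisfiable.

One satisfying assignment is: u=True, l=False, v=False

Verification: With this assignment, all 9 clauses evaluate to true.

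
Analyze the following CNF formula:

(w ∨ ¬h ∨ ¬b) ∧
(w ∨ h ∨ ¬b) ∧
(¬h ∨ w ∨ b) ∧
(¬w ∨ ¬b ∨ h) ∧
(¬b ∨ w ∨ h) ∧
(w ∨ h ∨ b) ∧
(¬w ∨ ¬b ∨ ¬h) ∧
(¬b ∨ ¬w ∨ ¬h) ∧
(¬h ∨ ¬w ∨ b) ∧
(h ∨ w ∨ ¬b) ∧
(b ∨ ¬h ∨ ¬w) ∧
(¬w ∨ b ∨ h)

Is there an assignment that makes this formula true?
No

No, the formula is not satisfiable.

No assignment of truth values to the variables can make all 12 clauses true simultaneously.

The formula is UNSAT (unsatisfiable).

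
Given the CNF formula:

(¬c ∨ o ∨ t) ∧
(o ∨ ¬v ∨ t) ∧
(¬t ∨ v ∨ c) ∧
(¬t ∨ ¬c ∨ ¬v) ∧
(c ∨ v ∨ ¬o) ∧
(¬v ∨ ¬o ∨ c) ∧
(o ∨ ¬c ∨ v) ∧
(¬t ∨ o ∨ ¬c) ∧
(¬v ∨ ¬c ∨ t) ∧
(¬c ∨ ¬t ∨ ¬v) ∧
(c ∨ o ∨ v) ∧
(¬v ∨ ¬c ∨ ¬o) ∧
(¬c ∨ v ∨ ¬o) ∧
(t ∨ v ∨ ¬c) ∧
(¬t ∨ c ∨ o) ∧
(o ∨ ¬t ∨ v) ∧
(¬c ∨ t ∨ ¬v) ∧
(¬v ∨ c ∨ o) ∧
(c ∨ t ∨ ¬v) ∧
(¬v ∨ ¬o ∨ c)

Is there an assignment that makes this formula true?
No

No, the formula is not satisfiable.

No assignment of truth values to the variables can make all 20 clauses true simultaneously.

The formula is UNSAT (unsatisfiable).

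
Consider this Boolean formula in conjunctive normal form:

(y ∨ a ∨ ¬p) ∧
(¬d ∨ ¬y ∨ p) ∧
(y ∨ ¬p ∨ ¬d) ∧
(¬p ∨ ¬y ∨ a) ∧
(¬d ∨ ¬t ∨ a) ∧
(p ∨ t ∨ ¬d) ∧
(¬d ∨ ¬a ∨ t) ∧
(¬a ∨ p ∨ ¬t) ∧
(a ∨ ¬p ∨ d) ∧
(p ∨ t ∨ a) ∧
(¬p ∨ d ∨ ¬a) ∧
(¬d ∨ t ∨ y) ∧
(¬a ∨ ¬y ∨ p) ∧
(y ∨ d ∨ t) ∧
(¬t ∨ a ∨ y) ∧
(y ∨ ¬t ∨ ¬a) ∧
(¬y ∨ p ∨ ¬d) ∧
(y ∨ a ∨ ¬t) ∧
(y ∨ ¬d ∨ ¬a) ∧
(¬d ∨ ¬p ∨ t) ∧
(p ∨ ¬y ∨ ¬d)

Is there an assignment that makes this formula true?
Yes

Yes, the formula is satisfiable.

One satisfying assignment is: a=False, p=False, t=True, d=False, y=True

Verification: With this assignment, all 21 clauses evaluate to true.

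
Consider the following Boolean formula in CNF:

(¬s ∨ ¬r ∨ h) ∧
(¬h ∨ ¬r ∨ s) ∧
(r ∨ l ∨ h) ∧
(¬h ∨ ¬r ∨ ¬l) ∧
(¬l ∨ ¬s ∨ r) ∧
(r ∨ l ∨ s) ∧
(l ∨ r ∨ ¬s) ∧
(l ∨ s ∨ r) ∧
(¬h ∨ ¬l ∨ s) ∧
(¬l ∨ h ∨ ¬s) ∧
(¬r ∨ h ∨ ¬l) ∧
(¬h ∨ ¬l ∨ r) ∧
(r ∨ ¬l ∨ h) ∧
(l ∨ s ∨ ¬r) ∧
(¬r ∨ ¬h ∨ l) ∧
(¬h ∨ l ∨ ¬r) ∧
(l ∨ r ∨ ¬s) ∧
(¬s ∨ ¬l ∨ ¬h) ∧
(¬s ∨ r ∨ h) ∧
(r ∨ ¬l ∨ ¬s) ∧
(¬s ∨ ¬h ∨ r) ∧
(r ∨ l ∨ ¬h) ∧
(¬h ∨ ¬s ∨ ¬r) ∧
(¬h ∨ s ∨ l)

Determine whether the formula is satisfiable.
No

No, the formula is not satisfiable.

No assignment of truth values to the variables can make all 24 clauses true simultaneously.

The formula is UNSAT (unsatisfiable).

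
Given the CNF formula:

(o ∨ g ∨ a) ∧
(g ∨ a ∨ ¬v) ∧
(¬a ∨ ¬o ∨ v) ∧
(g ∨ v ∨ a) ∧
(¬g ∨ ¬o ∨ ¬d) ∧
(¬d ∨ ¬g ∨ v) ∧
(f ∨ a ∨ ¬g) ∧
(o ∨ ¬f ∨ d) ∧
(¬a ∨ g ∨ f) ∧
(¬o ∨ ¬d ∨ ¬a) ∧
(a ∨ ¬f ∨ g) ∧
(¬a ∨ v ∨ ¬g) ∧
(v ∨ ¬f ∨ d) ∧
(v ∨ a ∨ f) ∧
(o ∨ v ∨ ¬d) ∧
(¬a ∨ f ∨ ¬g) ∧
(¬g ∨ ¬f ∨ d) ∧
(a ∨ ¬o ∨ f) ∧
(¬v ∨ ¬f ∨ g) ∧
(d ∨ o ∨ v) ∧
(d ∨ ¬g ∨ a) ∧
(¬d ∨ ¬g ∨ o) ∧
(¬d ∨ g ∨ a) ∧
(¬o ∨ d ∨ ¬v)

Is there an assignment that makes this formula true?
No

No, the formula is not satisfiable.

No assignment of truth values to the variables can make all 24 clauses true simultaneously.

The formula is UNSAT (unsatisfiable).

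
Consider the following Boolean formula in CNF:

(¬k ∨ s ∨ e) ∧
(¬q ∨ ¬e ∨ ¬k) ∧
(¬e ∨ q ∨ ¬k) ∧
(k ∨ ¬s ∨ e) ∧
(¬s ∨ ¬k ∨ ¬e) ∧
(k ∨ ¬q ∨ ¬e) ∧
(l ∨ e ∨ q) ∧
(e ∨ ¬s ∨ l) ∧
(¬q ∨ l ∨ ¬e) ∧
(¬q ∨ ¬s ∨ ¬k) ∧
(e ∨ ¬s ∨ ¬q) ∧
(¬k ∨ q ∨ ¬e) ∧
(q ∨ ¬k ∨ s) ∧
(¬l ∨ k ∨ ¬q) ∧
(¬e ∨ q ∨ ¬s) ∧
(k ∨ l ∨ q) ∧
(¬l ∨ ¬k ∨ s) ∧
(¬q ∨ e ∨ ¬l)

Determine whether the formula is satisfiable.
Yes

Yes, the formula is satisfiable.

One satisfying assignment is: e=False, l=False, q=True, s=False, k=False

Verification: With this assignment, all 18 clauses evaluate to true.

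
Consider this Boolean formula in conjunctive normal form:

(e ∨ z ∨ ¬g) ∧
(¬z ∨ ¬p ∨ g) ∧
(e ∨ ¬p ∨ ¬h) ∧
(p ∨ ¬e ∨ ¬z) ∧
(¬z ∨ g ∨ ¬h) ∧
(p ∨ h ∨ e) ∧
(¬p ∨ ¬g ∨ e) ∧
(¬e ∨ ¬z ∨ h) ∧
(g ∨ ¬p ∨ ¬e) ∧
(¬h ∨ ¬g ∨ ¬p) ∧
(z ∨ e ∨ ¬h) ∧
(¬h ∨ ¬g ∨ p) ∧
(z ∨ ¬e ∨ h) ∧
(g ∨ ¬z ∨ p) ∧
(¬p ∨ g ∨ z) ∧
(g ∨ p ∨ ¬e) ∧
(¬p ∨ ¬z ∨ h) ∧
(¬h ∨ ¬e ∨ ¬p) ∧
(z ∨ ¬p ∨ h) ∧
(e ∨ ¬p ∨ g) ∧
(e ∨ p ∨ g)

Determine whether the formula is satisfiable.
No

No, the formula is not satisfiable.

No assignment of truth values to the variables can make all 21 clauses true simultaneously.

The formula is UNSAT (unsatisfiable).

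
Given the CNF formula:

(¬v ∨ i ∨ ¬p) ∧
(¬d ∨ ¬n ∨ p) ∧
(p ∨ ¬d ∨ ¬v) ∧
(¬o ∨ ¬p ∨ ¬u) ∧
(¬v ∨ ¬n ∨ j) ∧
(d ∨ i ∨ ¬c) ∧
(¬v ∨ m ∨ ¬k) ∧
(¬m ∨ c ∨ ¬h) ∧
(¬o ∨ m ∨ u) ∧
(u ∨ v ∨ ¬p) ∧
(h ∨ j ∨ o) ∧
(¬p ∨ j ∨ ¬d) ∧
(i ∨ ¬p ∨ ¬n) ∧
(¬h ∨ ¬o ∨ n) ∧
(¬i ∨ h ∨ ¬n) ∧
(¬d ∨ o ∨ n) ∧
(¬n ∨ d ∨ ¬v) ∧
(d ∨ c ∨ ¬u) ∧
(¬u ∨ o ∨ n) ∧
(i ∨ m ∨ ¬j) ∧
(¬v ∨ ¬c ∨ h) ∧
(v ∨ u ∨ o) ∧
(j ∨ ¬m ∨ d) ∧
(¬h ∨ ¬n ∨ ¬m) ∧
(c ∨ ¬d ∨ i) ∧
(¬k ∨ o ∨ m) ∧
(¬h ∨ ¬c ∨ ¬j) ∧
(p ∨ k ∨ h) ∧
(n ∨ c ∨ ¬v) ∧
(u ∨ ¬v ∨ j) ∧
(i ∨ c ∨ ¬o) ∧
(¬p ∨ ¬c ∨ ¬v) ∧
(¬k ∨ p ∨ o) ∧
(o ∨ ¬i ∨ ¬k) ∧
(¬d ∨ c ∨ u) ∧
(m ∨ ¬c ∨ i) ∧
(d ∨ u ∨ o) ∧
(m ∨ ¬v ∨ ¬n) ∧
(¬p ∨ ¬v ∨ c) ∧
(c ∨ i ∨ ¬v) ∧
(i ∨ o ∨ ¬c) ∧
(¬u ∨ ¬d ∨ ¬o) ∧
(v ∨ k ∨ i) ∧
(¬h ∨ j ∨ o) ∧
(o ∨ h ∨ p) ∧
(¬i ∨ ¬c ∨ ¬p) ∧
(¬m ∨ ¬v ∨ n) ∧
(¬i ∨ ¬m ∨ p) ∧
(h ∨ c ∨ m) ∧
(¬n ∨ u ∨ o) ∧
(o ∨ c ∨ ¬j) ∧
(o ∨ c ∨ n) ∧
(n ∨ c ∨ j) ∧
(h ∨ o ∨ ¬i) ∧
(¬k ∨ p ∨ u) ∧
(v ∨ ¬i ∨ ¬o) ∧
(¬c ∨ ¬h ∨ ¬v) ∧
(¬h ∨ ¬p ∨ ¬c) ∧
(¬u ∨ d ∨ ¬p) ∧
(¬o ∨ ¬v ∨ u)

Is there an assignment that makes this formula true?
No

No, the formula is not satisfiable.

No assignment of truth values to the variables can make all 60 clauses true simultaneously.

The formula is UNSAT (unsatisfiable).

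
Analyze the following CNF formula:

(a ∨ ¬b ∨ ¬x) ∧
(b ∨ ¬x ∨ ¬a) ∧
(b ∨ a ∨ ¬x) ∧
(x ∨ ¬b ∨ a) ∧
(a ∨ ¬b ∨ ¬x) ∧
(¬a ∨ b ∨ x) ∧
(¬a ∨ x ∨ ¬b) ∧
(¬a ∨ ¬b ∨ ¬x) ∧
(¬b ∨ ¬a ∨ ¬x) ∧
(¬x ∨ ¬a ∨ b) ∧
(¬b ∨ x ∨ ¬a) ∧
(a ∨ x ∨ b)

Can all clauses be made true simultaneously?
No

No, the formula is not satisfiable.

No assignment of truth values to the variables can make all 12 clauses true simultaneously.

The formula is UNSAT (unsatisfiable).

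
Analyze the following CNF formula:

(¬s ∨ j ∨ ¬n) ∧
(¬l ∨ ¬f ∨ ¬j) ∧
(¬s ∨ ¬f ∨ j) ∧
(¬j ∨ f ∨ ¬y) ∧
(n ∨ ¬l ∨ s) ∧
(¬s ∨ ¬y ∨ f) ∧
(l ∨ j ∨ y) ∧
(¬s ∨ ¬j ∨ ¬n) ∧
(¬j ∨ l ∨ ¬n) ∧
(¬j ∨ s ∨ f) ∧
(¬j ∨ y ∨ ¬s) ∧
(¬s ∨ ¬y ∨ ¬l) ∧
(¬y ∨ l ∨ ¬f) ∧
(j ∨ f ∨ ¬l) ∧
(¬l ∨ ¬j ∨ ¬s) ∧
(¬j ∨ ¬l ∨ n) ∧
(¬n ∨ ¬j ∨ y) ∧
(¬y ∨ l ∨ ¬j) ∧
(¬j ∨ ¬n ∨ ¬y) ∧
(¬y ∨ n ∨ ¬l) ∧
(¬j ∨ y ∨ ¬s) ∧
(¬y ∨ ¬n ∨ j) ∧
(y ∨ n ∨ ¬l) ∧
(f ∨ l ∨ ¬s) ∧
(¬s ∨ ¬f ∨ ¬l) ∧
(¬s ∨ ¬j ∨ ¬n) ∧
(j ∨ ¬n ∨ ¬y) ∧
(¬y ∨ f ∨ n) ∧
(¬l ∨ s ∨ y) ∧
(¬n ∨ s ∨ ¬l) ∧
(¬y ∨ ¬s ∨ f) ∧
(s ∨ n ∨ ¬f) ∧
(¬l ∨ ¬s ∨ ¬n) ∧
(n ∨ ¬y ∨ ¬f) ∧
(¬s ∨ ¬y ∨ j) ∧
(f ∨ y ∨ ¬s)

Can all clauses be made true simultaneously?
No

No, the formula is not satisfiable.

No assignment of truth values to the variables can make all 36 clauses true simultaneously.

The formula is UNSAT (unsatisfiable).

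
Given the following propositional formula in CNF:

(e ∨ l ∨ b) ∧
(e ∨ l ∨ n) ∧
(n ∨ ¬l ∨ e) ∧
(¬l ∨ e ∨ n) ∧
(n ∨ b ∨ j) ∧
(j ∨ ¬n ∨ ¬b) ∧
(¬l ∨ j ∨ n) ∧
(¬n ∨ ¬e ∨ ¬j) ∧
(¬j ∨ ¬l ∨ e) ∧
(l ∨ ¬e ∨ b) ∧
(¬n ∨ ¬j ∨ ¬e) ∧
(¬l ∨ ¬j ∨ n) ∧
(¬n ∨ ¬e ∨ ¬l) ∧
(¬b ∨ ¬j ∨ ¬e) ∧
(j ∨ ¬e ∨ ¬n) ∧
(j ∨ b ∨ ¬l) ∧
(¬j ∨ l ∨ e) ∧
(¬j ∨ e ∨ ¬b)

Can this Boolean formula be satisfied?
Yes

Yes, the formula is satisfiable.

One satisfying assignment is: b=True, e=True, n=False, j=False, l=False

Verification: With this assignment, all 18 clauses evaluate to true.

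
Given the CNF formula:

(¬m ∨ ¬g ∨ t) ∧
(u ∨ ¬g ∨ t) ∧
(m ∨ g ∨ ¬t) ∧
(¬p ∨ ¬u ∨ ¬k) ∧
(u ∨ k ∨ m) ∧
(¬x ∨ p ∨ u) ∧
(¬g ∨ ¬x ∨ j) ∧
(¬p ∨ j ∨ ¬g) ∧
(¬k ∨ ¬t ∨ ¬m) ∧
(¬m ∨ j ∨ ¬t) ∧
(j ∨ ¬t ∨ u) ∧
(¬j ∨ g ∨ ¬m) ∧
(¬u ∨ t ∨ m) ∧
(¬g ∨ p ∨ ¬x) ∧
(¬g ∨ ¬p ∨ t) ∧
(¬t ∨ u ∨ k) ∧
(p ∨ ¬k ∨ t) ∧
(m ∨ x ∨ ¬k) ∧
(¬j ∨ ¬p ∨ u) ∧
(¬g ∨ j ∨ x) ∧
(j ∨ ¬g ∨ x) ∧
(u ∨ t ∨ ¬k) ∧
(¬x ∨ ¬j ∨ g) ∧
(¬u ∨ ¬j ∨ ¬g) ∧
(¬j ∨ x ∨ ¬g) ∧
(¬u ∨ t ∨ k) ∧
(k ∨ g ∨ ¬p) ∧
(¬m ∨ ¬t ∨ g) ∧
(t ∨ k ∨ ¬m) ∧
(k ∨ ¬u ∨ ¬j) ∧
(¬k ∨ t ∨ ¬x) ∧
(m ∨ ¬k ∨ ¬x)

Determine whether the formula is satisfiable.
No

No, the formula is not satisfiable.

No assignment of truth values to the variables can make all 32 clauses true simultaneously.

The formula is UNSAT (unsatisfiable).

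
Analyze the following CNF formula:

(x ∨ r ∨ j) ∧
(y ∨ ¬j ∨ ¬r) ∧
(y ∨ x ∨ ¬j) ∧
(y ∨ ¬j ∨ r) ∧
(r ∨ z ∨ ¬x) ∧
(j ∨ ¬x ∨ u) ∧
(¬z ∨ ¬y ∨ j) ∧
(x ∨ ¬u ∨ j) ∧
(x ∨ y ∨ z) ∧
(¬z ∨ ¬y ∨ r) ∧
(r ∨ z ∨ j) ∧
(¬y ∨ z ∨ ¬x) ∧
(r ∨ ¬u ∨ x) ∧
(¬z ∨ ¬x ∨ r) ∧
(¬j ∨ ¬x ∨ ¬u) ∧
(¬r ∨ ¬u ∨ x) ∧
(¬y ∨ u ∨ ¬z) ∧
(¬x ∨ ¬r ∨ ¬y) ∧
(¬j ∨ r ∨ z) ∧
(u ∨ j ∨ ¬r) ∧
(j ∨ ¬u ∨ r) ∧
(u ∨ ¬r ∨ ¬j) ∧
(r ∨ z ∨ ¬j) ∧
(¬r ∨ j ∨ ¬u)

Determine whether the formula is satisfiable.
No

No, the formula is not satisfiable.

No assignment of truth values to the variables can make all 24 clauses true simultaneously.

The formula is UNSAT (unsatisfiable).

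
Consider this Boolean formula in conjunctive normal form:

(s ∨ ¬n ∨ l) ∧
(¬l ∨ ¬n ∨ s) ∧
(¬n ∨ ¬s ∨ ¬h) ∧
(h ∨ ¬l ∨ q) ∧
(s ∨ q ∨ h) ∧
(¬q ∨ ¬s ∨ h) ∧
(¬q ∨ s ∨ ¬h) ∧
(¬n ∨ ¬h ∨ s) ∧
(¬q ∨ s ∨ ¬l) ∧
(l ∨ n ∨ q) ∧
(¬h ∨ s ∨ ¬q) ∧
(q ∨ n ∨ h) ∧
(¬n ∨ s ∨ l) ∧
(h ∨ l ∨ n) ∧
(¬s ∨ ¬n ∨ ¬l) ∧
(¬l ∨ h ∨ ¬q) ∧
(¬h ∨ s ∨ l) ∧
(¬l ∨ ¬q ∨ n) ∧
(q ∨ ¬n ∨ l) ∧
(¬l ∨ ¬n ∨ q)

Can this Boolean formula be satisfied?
Yes

Yes, the formula is satisfiable.

One satisfying assignment is: h=True, q=False, n=False, l=True, s=False

Verification: With this assignment, all 20 clauses evaluate to true.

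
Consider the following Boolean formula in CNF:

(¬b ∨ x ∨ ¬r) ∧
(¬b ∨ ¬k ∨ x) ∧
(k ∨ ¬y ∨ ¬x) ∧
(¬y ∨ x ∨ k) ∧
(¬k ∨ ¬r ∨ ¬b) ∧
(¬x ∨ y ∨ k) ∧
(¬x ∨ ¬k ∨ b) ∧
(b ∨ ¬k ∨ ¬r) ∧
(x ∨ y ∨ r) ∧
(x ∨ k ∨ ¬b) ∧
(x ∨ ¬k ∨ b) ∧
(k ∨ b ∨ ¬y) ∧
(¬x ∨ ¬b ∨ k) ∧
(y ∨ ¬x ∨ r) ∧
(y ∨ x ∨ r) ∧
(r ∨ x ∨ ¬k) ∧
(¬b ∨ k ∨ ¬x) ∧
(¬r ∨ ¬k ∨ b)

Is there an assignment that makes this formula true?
Yes

Yes, the formula is satisfiable.

One satisfying assignment is: x=False, b=False, r=True, k=False, y=False

Verification: With this assignment, all 18 clauses evaluate to true.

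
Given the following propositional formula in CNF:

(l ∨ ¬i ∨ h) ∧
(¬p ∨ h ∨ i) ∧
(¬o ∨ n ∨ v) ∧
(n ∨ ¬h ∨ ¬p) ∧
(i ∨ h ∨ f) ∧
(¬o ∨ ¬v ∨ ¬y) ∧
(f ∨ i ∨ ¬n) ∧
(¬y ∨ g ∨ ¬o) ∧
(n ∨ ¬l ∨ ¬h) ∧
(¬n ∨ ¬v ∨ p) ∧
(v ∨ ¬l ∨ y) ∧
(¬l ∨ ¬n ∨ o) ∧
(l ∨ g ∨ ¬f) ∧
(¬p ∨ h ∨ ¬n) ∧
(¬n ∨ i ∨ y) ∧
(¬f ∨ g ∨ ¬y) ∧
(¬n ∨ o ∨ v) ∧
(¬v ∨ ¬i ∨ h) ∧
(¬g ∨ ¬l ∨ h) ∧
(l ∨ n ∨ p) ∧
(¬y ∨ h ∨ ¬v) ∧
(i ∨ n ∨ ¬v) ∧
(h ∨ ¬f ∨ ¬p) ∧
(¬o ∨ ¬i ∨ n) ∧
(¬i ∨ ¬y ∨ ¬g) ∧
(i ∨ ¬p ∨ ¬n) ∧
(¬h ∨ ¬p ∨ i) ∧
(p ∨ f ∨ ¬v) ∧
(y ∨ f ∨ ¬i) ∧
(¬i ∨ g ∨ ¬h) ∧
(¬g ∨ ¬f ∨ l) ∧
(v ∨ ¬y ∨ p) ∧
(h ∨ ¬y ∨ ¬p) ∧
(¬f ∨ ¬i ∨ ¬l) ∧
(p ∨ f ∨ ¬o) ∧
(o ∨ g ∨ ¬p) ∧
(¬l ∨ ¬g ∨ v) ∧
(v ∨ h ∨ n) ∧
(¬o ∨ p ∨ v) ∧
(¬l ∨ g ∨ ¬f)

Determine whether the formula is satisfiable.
No

No, the formula is not satisfiable.

No assignment of truth values to the variables can make all 40 clauses true simultaneously.

The formula is UNSAT (unsatisfiable).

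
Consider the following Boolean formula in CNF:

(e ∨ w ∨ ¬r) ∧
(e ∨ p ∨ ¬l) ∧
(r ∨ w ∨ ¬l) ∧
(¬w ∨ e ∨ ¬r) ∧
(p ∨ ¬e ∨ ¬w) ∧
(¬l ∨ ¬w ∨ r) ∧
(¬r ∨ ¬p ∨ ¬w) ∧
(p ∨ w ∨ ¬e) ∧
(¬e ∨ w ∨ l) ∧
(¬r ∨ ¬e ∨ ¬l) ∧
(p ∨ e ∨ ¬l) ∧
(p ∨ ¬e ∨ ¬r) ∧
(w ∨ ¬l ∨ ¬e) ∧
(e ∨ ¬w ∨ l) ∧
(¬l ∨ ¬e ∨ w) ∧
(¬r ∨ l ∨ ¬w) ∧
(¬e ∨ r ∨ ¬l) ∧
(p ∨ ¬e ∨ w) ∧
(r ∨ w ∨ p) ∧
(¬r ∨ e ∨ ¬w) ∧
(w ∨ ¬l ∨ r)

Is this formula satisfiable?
Yes

Yes, the formula is satisfiable.

One satisfying assignment is: l=False, e=False, w=False, r=False, p=True

Verification: With this assignment, all 21 clauses evaluate to true.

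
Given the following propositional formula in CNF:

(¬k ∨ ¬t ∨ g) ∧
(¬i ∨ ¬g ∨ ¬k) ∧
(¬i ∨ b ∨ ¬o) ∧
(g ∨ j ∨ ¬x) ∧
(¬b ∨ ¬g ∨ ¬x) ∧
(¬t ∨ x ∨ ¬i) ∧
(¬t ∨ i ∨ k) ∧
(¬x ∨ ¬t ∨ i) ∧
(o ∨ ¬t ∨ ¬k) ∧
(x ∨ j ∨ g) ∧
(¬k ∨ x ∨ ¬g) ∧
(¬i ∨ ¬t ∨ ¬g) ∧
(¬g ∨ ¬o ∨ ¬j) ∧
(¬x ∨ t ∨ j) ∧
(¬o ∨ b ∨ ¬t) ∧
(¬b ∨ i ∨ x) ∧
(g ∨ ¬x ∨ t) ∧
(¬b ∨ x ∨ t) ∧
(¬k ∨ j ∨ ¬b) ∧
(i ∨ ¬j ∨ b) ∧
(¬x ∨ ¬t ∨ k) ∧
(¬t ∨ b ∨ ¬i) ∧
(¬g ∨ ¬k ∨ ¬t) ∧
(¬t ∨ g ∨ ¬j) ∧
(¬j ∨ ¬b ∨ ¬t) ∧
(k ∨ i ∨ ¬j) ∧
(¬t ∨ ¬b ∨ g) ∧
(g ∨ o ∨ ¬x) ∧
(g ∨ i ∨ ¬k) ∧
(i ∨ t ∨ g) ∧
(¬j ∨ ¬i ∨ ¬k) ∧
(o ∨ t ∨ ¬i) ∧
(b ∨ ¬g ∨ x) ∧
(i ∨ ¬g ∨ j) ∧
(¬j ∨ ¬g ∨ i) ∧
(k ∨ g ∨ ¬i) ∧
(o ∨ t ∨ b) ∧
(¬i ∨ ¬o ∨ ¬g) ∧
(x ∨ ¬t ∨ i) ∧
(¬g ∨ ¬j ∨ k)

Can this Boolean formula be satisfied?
No

No, the formula is not satisfiable.

No assignment of truth values to the variables can make all 40 clauses true simultaneously.

The formula is UNSAT (unsatisfiable).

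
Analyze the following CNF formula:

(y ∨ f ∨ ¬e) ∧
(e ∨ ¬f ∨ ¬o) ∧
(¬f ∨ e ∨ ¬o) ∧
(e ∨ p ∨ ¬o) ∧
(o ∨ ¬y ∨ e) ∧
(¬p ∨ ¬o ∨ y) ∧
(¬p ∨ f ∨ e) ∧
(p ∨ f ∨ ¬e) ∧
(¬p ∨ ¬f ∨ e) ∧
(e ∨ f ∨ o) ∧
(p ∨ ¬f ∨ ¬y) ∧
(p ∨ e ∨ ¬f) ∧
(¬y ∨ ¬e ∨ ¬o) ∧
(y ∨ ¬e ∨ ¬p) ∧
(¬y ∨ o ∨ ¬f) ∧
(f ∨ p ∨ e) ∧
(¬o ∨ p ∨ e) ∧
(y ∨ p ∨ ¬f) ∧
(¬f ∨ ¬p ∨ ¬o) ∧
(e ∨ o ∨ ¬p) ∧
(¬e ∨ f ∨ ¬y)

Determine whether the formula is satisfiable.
No

No, the formula is not satisfiable.

No assignment of truth values to the variables can make all 21 clauses true simultaneously.

The formula is UNSAT (unsatisfiable).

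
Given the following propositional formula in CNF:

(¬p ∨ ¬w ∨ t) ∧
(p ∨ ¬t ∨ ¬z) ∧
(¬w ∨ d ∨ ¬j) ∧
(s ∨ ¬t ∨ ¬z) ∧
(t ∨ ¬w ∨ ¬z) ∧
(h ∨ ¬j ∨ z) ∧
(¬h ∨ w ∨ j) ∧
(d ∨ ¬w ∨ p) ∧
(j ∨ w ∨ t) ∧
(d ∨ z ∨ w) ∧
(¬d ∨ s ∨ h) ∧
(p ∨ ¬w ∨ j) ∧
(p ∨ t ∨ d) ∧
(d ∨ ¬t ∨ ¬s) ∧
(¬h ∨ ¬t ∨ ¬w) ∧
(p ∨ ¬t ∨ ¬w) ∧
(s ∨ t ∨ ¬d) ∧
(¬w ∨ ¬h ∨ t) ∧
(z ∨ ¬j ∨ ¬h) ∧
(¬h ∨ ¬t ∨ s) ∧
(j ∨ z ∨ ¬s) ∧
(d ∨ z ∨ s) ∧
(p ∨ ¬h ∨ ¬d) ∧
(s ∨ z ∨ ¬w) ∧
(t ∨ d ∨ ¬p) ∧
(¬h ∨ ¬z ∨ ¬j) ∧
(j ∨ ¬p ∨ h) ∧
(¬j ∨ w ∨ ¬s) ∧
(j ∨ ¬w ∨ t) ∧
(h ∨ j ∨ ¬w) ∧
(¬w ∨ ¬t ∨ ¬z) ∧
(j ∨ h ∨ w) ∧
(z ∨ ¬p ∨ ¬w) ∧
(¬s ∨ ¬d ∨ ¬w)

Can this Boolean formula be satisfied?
No

No, the formula is not satisfiable.

No assignment of truth values to the variables can make all 34 clauses true simultaneously.

The formula is UNSAT (unsatisfiable).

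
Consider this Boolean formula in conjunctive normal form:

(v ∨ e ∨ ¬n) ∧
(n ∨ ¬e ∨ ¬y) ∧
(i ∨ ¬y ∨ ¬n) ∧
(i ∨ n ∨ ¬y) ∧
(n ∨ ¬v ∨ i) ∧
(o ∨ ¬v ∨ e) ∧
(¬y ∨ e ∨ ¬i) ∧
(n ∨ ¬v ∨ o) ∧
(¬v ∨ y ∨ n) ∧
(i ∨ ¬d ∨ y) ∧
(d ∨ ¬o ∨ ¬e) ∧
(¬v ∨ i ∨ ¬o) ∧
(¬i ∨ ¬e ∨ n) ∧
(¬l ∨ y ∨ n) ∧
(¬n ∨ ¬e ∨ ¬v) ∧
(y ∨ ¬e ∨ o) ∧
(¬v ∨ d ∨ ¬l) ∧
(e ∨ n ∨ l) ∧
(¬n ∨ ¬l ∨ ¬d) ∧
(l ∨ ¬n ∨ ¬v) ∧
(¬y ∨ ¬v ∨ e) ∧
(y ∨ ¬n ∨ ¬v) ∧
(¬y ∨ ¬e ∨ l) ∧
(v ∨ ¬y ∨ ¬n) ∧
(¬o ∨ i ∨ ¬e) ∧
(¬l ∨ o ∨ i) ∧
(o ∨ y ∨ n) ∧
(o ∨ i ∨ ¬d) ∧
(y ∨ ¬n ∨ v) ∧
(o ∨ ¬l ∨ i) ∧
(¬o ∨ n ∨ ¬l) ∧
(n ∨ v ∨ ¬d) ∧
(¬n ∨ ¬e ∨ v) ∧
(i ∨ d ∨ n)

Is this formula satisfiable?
No

No, the formula is not satisfiable.

No assignment of truth values to the variables can make all 34 clauses true simultaneously.

The formula is UNSAT (unsatisfiable).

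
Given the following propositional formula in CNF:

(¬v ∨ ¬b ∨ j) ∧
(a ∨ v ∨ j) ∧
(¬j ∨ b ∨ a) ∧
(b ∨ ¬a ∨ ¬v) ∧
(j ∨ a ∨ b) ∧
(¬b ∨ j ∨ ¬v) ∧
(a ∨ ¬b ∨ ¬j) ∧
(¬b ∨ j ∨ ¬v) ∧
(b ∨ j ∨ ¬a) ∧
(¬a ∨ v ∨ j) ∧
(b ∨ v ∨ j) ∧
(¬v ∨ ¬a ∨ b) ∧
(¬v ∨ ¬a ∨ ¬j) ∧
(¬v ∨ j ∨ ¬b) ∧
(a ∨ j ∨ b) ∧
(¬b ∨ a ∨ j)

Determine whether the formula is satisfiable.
Yes

Yes, the formula is satisfiable.

One satisfying assignment is: b=True, v=False, j=True, a=True

Verification: With this assignment, all 16 clauses evaluate to true.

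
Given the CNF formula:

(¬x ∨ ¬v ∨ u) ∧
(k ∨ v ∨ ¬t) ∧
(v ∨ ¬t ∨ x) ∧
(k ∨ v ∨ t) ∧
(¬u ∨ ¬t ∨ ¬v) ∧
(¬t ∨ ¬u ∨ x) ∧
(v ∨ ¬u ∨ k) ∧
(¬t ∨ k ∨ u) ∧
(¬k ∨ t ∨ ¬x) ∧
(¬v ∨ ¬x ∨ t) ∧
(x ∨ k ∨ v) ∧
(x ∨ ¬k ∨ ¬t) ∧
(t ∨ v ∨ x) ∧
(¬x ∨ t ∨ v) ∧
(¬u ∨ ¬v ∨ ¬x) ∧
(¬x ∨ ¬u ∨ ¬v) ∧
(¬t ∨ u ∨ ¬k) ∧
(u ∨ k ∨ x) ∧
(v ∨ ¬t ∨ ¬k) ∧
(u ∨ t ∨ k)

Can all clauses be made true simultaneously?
Yes

Yes, the formula is satisfiable.

One satisfying assignment is: v=True, x=False, u=True, t=False, k=False

Verification: With this assignment, all 20 clauses evaluate to true.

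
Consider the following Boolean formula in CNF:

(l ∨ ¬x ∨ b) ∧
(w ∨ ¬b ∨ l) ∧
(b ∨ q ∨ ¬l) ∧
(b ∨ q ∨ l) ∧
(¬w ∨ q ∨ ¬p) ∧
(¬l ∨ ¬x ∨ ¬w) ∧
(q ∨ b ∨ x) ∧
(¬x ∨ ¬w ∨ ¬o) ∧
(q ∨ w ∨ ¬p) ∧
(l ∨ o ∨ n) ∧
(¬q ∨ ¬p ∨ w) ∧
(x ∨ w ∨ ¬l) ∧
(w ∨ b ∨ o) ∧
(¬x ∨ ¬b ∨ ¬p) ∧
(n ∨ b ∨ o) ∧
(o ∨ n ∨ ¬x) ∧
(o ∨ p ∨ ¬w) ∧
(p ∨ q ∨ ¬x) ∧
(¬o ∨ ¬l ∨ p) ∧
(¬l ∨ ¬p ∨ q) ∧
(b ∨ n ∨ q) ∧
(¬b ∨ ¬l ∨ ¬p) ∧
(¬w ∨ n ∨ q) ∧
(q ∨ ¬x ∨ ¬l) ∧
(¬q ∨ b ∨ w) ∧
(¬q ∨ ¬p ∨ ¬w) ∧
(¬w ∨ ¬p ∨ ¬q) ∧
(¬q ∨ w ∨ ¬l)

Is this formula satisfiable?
Yes

Yes, the formula is satisfiable.

One satisfying assignment is: p=False, x=False, q=True, b=False, n=False, o=True, w=True, l=False

Verification: With this assignment, all 28 clauses evaluate to true.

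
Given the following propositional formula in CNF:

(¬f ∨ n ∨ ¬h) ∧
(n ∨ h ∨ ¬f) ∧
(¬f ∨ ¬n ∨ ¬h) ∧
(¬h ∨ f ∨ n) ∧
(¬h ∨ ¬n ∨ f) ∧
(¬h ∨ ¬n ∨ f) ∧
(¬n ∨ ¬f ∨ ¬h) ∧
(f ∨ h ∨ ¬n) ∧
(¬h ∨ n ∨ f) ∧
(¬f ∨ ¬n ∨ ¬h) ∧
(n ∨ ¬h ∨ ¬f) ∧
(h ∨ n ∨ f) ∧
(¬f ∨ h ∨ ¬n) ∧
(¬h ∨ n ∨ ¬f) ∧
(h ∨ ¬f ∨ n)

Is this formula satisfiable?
No

No, the formula is not satisfiable.

No assignment of truth values to the variables can make all 15 clauses true simultaneously.

The formula is UNSAT (unsatisfiable).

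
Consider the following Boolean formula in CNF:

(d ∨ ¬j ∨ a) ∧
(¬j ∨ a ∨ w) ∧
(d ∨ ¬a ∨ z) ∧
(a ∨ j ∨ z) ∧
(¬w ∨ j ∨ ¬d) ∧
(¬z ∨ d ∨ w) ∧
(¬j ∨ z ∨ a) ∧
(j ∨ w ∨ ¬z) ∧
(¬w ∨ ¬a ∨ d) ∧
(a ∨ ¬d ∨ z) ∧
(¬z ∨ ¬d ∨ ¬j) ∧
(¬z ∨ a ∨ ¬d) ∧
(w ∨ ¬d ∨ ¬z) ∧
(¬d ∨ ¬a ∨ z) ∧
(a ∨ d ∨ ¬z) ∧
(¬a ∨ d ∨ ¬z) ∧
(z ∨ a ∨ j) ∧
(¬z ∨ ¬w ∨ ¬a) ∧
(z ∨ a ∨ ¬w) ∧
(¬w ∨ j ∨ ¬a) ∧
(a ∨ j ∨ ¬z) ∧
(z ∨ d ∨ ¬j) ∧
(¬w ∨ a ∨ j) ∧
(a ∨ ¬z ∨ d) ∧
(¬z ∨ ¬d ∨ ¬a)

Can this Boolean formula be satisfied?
No

No, the formula is not satisfiable.

No assignment of truth values to the variables can make all 25 clauses true simultaneously.

The formula is UNSAT (unsatisfiable).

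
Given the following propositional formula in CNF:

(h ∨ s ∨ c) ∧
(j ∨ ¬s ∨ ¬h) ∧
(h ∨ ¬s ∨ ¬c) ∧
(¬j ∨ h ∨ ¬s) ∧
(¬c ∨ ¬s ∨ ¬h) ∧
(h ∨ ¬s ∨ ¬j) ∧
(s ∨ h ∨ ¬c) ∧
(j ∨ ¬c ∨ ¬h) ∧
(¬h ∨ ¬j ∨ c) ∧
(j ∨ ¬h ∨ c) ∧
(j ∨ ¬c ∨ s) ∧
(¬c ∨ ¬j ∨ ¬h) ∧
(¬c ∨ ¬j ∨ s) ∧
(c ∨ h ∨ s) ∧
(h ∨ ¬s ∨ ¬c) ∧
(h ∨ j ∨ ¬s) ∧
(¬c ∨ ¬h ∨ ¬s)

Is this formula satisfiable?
No

No, the formula is not satisfiable.

No assignment of truth values to the variables can make all 17 clauses true simultaneously.

The formula is UNSAT (unsatisfiable).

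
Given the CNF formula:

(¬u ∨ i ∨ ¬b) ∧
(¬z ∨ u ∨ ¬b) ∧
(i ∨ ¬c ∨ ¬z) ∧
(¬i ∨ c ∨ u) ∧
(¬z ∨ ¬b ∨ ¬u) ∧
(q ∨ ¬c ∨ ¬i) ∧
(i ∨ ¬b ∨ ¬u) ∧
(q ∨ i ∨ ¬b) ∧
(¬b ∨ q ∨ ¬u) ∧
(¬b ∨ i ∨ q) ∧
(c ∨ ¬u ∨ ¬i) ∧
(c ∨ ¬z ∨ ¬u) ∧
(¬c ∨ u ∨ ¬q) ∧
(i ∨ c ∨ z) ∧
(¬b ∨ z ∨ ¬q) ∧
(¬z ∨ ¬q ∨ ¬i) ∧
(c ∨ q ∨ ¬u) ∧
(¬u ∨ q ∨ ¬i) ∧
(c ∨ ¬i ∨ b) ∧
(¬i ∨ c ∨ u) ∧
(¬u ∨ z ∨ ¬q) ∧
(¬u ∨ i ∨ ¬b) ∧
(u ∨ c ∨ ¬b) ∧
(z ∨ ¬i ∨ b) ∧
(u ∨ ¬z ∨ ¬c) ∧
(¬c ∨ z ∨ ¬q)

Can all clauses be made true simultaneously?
Yes

Yes, the formula is satisfiable.

One satisfying assignment is: c=False, b=False, u=False, z=True, q=False, i=False

Verification: With this assignment, all 26 clauses evaluate to true.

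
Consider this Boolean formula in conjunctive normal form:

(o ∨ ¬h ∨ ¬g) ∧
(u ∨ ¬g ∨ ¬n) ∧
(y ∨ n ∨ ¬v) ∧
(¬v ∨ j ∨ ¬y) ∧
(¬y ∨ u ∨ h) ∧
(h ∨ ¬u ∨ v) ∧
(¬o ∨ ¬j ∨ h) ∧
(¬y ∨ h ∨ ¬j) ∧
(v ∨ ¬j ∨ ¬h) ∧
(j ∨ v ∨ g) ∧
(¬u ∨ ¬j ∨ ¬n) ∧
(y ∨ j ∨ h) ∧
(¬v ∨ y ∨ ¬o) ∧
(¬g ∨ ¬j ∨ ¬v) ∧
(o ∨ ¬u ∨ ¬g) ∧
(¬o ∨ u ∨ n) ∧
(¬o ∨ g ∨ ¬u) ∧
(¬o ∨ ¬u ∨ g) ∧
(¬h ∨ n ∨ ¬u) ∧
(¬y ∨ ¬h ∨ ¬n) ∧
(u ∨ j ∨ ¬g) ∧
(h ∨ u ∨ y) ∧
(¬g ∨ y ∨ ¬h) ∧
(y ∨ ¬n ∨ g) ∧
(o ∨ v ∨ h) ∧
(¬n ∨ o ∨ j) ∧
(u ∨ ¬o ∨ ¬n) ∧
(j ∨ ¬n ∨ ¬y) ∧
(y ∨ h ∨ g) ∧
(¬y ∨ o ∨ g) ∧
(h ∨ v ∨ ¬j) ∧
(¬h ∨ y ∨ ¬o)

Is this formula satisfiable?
No

No, the formula is not satisfiable.

No assignment of truth values to the variables can make all 32 clauses true simultaneously.

The formula is UNSAT (unsatisfiable).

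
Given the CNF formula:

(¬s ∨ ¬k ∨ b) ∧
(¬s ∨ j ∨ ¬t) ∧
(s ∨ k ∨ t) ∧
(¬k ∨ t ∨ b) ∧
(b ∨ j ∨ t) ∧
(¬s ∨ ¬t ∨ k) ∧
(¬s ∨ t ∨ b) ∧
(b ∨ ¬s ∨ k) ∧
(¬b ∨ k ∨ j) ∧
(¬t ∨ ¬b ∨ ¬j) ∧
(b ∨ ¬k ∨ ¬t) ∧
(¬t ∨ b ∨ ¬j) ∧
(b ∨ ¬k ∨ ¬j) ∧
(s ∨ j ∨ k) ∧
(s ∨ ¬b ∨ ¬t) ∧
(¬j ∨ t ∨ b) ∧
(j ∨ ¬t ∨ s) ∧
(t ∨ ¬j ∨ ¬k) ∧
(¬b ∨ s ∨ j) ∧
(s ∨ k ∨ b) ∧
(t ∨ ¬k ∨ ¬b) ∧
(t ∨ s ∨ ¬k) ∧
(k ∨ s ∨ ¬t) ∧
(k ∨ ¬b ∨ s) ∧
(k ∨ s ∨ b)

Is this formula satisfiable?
Yes

Yes, the formula is satisfiable.

One satisfying assignment is: b=True, t=False, k=False, j=True, s=True

Verification: With this assignment, all 25 clauses evaluate to true.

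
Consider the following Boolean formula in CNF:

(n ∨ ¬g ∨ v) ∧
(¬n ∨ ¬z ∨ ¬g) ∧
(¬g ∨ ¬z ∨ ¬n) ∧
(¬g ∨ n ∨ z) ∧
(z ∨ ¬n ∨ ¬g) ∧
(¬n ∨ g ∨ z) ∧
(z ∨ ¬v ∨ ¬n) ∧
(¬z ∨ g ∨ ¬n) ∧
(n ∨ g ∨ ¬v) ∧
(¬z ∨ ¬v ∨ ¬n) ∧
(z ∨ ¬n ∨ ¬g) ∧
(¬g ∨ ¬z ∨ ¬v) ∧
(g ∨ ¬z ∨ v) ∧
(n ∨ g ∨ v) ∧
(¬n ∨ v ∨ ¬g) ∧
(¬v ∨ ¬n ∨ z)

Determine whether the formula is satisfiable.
No

No, the formula is not satisfiable.

No assignment of truth values to the variables can make all 16 clauses true simultaneously.

The formula is UNSAT (unsatisfiable).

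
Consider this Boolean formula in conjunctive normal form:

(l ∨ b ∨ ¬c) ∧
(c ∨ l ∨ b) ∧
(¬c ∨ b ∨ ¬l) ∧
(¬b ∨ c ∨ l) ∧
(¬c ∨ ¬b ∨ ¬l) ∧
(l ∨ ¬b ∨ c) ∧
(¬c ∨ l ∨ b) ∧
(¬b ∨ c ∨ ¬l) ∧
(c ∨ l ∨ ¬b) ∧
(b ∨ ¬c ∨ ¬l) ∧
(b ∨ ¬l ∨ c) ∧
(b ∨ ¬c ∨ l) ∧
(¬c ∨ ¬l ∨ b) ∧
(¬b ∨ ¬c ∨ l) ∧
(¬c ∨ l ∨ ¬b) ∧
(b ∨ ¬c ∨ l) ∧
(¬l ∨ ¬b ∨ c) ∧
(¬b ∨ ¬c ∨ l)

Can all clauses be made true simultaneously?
No

No, the formula is not satisfiable.

No assignment of truth values to the variables can make all 18 clauses true simultaneously.

The formula is UNSAT (unsatisfiable).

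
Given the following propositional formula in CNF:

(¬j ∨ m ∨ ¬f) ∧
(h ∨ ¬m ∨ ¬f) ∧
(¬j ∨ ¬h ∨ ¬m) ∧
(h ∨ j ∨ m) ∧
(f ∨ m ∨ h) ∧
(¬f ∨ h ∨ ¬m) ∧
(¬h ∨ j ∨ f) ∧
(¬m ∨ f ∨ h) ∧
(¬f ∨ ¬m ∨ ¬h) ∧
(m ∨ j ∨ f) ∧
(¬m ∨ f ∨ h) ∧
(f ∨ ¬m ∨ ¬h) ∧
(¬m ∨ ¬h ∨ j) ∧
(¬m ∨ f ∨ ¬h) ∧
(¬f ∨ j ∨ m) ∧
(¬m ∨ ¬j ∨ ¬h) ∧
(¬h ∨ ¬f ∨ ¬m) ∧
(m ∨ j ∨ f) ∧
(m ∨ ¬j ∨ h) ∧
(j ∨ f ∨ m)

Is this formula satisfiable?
Yes

Yes, the formula is satisfiable.

One satisfying assignment is: m=False, f=False, j=True, h=True

Verification: With this assignment, all 20 clauses evaluate to true.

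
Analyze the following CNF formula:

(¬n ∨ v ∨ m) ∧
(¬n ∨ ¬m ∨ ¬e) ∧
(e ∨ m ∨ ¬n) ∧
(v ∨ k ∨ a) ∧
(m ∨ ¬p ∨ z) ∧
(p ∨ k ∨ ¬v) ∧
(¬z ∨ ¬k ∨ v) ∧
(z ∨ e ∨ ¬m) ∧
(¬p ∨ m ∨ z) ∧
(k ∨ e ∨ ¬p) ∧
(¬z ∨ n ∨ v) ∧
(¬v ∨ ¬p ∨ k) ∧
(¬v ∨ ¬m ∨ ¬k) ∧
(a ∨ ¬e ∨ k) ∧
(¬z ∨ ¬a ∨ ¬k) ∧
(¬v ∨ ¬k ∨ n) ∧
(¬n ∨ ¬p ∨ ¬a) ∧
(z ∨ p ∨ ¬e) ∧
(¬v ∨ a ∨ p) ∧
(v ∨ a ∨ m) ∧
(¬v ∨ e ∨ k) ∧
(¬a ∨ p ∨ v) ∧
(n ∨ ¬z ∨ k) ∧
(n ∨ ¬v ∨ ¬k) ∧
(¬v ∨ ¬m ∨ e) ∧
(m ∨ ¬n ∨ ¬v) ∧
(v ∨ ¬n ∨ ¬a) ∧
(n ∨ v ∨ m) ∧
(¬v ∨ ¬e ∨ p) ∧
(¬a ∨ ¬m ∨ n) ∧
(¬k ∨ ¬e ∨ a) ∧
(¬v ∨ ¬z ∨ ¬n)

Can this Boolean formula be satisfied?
No

No, the formula is not satisfiable.

No assignment of truth values to the variables can make all 32 clauses true simultaneously.

The formula is UNSAT (unsatisfiable).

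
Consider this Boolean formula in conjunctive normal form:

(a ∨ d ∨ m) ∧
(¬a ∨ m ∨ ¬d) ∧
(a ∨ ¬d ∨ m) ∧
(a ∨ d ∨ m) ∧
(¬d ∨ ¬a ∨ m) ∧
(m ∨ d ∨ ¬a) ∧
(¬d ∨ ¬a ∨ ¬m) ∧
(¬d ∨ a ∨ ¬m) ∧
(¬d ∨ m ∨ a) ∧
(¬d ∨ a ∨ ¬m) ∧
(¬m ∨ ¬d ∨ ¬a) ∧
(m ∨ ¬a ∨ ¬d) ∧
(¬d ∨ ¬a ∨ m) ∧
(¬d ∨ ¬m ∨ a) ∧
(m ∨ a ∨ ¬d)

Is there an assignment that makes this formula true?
Yes

Yes, the formula is satisfiable.

One satisfying assignment is: a=True, m=True, d=False

Verification: With this assignment, all 15 clauses evaluate to true.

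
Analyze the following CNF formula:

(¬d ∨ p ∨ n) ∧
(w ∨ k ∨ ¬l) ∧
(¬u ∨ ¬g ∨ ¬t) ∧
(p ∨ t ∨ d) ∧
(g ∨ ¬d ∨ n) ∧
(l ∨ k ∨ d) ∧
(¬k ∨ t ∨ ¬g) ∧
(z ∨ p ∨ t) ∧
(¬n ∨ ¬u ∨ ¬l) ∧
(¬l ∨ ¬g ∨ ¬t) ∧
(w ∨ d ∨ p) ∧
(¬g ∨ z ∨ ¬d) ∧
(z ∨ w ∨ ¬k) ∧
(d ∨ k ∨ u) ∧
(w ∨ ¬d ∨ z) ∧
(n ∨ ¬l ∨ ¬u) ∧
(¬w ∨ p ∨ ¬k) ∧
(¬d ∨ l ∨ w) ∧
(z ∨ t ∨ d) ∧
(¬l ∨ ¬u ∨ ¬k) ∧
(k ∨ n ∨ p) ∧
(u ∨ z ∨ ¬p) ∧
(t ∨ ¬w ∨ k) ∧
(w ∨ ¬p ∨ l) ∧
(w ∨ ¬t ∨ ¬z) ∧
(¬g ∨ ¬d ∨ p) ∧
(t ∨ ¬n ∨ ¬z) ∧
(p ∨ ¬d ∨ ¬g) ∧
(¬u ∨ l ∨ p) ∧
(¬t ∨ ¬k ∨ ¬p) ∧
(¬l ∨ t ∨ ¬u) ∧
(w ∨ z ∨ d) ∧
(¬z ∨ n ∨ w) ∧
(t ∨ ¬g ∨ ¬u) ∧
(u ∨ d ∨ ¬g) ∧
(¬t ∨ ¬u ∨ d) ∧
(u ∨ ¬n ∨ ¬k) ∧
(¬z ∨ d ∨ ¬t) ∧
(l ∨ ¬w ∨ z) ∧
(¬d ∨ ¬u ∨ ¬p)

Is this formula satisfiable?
Yes

Yes, the formula is satisfiable.

One satisfying assignment is: l=False, g=False, w=True, u=False, k=True, t=False, n=False, z=True, d=False, p=True

Verification: With this assignment, all 40 clauses evaluate to true.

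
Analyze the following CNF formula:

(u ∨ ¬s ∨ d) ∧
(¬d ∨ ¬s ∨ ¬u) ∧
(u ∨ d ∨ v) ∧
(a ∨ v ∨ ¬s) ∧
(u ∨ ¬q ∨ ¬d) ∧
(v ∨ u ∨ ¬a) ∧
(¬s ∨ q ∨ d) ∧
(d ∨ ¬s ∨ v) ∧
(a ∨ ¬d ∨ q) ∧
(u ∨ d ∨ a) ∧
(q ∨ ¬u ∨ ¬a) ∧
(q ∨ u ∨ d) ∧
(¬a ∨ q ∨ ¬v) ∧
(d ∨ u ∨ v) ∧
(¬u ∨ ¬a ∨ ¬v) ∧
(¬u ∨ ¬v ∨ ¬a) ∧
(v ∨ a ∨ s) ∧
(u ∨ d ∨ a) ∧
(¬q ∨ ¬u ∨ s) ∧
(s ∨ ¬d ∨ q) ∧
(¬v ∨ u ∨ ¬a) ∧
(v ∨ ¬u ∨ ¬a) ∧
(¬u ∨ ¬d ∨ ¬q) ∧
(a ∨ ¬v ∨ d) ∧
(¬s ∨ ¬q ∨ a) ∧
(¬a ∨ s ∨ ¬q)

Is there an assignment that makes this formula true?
No

No, the formula is not satisfiable.

No assignment of truth values to the variables can make all 26 clauses true simultaneously.

The formula is UNSAT (unsatisfiable).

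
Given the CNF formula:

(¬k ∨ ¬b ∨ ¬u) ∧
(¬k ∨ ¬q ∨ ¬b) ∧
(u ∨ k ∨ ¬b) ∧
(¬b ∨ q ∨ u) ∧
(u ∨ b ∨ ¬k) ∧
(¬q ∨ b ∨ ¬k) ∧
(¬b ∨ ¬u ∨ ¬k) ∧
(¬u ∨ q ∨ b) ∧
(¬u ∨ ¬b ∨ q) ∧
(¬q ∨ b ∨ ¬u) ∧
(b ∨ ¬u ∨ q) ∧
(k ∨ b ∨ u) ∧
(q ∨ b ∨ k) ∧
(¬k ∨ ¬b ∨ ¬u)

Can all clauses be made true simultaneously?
Yes

Yes, the formula is satisfiable.

One satisfying assignment is: k=False, u=True, q=True, b=True

Verification: With this assignment, all 14 clauses evaluate to true.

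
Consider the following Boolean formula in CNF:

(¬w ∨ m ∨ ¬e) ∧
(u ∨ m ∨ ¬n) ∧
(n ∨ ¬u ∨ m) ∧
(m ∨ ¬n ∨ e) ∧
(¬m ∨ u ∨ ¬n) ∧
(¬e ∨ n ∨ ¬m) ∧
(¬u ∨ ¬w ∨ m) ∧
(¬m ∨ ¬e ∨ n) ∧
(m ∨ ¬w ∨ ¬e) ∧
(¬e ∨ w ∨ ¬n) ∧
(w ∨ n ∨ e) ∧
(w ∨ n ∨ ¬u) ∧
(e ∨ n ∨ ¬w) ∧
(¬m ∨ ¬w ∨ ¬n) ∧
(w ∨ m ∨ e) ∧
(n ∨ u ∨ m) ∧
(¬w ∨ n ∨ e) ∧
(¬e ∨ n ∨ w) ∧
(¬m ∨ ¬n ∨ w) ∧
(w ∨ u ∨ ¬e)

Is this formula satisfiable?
No

No, the formula is not satisfiable.

No assignment of truth values to the variables can make all 20 clauses true simultaneously.

The formula is UNSAT (unsatisfiable).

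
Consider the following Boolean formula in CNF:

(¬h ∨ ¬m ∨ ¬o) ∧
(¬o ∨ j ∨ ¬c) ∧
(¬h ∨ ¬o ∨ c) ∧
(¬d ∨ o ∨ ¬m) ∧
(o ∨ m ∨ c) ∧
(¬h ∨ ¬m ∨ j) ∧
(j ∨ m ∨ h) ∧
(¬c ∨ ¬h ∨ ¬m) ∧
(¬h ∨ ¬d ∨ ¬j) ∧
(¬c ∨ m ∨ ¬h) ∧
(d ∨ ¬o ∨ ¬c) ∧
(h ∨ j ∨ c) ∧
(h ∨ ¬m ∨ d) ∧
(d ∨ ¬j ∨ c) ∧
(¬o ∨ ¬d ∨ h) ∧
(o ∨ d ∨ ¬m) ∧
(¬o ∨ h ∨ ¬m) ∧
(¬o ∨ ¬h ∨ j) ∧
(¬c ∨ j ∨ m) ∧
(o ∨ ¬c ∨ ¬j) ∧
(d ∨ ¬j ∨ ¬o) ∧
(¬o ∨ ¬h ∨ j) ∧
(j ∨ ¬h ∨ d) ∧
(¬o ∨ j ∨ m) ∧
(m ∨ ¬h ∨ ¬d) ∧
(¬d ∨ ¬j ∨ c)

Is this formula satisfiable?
No

No, the formula is not satisfiable.

No assignment of truth values to the variables can make all 26 clauses true simultaneously.

The formula is UNSAT (unsatisfiable).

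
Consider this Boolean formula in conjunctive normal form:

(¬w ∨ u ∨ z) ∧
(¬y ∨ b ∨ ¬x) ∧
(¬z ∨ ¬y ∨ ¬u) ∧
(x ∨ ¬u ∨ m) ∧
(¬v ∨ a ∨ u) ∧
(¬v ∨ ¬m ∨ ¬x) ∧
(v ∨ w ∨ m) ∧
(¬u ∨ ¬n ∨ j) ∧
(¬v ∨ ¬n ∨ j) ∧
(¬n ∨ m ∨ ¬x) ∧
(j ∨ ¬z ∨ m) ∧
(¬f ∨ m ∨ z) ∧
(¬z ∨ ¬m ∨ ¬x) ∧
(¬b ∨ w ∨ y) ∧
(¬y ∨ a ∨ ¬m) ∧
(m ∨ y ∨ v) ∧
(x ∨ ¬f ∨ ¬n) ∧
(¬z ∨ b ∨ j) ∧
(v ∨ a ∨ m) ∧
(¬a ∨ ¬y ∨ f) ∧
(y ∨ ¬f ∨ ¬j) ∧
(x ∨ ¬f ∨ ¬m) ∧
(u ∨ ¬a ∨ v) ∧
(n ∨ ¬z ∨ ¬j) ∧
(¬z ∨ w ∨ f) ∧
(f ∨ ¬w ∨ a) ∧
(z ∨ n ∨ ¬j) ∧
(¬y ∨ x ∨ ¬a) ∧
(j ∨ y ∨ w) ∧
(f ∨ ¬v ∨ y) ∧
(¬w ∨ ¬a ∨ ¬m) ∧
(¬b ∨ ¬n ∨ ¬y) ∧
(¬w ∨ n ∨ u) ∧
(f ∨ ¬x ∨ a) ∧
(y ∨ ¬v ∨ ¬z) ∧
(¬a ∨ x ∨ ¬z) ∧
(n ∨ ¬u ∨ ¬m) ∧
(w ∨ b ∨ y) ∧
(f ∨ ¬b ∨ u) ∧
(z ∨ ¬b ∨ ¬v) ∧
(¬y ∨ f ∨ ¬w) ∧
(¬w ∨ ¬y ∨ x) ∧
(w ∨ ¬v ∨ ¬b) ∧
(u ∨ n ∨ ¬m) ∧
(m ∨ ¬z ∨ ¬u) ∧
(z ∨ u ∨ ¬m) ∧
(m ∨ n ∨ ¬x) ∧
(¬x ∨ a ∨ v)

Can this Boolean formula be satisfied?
No

No, the formula is not satisfiable.

No assignment of truth values to the variables can make all 48 clauses true simultaneously.

The formula is UNSAT (unsatisfiable).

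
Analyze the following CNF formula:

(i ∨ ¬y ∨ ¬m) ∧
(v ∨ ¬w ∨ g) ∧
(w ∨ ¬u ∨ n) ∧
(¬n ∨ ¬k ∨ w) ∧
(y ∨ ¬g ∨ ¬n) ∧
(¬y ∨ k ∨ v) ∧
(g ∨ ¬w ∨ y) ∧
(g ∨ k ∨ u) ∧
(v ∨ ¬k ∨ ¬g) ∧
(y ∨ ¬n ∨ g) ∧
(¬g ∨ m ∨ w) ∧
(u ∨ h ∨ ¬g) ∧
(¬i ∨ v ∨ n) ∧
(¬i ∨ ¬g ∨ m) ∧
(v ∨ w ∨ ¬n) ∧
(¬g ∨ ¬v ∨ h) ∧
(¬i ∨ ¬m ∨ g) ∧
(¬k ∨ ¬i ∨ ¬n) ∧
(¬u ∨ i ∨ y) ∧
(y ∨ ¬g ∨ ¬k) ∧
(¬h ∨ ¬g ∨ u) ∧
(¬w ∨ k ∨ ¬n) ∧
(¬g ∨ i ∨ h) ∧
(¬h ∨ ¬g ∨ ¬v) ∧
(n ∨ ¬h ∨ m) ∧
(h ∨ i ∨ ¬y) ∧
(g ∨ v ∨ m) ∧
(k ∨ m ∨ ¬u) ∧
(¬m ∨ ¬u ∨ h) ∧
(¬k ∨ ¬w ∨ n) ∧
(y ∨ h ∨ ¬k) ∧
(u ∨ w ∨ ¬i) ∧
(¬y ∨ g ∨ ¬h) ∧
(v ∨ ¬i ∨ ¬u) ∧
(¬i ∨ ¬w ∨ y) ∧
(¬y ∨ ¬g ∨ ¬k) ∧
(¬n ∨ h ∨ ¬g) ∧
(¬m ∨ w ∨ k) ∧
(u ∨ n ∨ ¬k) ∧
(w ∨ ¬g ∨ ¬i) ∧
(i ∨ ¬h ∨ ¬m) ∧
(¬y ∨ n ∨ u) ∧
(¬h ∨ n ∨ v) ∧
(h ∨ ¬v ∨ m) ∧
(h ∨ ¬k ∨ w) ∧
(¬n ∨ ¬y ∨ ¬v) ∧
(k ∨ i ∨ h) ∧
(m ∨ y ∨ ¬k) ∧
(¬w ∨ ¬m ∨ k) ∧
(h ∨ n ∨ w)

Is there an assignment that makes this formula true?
No

No, the formula is not satisfiable.

No assignment of truth values to the variables can make all 50 clauses true simultaneously.

The formula is UNSAT (unsatisfiable).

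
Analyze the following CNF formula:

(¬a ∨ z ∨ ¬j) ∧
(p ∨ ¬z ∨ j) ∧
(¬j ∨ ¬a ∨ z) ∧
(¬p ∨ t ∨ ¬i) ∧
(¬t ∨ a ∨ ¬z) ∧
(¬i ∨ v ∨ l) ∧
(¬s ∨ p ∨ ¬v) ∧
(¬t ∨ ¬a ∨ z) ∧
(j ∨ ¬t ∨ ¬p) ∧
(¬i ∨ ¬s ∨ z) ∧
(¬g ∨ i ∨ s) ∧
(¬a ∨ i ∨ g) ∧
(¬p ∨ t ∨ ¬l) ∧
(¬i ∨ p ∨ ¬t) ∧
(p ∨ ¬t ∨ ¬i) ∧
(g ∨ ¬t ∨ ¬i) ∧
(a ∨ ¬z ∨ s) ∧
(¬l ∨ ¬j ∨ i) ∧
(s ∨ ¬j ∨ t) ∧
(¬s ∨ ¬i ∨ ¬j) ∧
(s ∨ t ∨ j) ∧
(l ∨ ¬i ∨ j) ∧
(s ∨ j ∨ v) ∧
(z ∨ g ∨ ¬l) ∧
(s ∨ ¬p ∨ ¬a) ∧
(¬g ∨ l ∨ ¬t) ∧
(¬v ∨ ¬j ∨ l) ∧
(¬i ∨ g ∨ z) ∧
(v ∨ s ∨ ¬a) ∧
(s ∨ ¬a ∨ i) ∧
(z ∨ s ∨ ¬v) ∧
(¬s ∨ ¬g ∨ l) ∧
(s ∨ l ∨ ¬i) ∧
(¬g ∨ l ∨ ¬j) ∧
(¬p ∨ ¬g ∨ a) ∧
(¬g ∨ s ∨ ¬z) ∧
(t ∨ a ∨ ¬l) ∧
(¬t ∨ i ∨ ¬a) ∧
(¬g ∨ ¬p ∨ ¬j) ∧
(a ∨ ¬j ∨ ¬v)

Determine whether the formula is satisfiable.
Yes

Yes, the formula is satisfiable.

One satisfying assignment is: g=False, a=False, i=False, z=False, t=True, s=False, j=True, v=False, l=False, p=False

Verification: With this assignment, all 40 clauses evaluate to true.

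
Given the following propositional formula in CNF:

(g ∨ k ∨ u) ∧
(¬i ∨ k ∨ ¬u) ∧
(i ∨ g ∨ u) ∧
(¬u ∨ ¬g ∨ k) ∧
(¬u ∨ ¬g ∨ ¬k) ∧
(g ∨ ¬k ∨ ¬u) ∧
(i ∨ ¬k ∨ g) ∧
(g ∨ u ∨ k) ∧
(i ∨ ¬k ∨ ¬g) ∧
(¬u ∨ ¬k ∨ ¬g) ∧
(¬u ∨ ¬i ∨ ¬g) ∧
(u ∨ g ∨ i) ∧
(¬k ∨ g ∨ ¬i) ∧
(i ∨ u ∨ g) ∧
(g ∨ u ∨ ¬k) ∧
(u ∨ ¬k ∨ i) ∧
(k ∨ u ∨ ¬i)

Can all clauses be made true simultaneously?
Yes

Yes, the formula is satisfiable.

One satisfying assignment is: u=False, k=False, g=True, i=False

Verification: With this assignment, all 17 clauses evaluate to true.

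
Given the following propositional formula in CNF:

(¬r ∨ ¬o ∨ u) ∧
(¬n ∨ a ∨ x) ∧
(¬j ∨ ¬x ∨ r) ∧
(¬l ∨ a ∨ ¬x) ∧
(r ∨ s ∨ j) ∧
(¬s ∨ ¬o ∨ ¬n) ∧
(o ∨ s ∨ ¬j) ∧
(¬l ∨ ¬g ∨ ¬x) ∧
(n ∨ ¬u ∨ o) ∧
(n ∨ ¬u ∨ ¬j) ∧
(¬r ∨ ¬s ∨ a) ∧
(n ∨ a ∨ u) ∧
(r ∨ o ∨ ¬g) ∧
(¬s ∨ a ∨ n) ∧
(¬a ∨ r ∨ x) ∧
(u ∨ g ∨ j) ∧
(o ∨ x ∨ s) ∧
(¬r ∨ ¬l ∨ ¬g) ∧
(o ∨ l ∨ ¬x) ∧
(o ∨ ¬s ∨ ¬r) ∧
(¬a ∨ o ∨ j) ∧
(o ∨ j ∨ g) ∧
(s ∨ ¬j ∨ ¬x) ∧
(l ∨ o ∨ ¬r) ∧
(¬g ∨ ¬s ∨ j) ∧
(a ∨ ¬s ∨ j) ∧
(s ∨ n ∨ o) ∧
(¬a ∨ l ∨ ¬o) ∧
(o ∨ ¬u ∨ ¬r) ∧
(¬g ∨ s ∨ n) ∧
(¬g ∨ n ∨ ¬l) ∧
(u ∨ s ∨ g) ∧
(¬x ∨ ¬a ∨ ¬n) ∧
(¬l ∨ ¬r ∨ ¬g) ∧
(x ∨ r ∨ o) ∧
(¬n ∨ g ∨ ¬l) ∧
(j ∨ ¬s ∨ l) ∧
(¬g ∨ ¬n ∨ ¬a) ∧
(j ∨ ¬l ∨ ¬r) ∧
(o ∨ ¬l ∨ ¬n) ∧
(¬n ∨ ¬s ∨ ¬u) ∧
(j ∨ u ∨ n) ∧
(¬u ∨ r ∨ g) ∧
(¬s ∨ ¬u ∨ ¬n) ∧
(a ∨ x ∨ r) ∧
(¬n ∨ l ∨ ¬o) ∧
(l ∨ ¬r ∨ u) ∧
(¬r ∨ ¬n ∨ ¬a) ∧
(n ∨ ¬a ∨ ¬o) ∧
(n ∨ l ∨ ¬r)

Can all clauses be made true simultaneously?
No

No, the formula is not satisfiable.

No assignment of truth values to the variables can make all 50 clauses true simultaneously.

The formula is UNSAT (unsatisfiable).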